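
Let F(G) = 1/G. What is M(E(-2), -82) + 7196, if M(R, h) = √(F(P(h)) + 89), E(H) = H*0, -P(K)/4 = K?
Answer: 7196 + √2393826/164 ≈ 7205.4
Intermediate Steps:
P(K) = -4*K
E(H) = 0
M(R, h) = √(89 - 1/(4*h)) (M(R, h) = √(1/(-4*h) + 89) = √(-1/(4*h) + 89) = √(89 - 1/(4*h)))
M(E(-2), -82) + 7196 = √(356 - 1/(-82))/2 + 7196 = √(356 - 1*(-1/82))/2 + 7196 = √(356 + 1/82)/2 + 7196 = √(29193/82)/2 + 7196 = (√2393826/82)/2 + 7196 = √2393826/164 + 7196 = 7196 + √2393826/164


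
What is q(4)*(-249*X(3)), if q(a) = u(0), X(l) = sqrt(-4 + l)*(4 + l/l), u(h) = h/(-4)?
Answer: 0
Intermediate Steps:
u(h) = -h/4 (u(h) = h*(-1/4) = -h/4)
X(l) = 5*sqrt(-4 + l) (X(l) = sqrt(-4 + l)*(4 + 1) = sqrt(-4 + l)*5 = 5*sqrt(-4 + l))
q(a) = 0 (q(a) = -1/4*0 = 0)
q(4)*(-249*X(3)) = 0*(-1245*sqrt(-4 + 3)) = 0*(-1245*sqrt(-1)) = 0*(-1245*I) = 0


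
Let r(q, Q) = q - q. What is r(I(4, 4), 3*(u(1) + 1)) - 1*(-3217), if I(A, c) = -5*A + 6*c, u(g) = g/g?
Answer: 3217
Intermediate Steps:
u(g) = 1
r(q, Q) = 0
r(I(4, 4), 3*(u(1) + 1)) - 1*(-3217) = 0 - 1*(-3217) = 0 + 3217 = 3217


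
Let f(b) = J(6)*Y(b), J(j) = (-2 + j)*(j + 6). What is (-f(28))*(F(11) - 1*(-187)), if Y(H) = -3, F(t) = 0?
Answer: 26928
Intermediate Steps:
J(j) = (-2 + j)*(6 + j)
f(b) = -144 (f(b) = (-12 + 6² + 4*6)*(-3) = (-12 + 36 + 24)*(-3) = 48*(-3) = -144)
(-f(28))*(F(11) - 1*(-187)) = (-1*(-144))*(0 - 1*(-187)) = 144*(0 + 187) = 144*187 = 26928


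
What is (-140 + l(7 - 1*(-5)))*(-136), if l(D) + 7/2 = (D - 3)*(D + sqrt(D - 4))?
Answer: 4828 - 2448*sqrt(2) ≈ 1366.0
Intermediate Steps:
l(D) = -7/2 + (-3 + D)*(D + sqrt(-4 + D)) (l(D) = -7/2 + (D - 3)*(D + sqrt(D - 4)) = -7/2 + (-3 + D)*(D + sqrt(-4 + D)))
(-140 + l(7 - 1*(-5)))*(-136) = (-140 + (-7/2 + (7 - 1*(-5))**2 - 3*(7 - 1*(-5)) - 3*sqrt(-4 + (7 - 1*(-5))) + (7 - 1*(-5))*sqrt(-4 + (7 - 1*(-5)))))*(-136) = (-140 + (-7/2 + (7 + 5)**2 - 3*(7 + 5) - 3*sqrt(-4 + (7 + 5)) + (7 + 5)*sqrt(-4 + (7 + 5))))*(-136) = (-140 + (-7/2 + 12**2 - 3*12 - 3*sqrt(-4 + 12) + 12*sqrt(-4 + 12)))*(-136) = (-140 + (-7/2 + 144 - 36 - 6*sqrt(2) + 12*sqrt(8)))*(-136) = (-140 + (-7/2 + 144 - 36 - 6*sqrt(2) + 12*(2*sqrt(2))))*(-136) = (-140 + (-7/2 + 144 - 36 - 6*sqrt(2) + 24*sqrt(2)))*(-136) = (-140 + (209/2 + 18*sqrt(2)))*(-136) = (-71/2 + 18*sqrt(2))*(-136) = 4828 - 2448*sqrt(2)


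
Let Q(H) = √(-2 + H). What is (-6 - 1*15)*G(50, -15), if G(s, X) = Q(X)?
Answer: -21*I*√17 ≈ -86.585*I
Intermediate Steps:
G(s, X) = √(-2 + X)
(-6 - 1*15)*G(50, -15) = (-6 - 1*15)*√(-2 - 15) = (-6 - 15)*√(-17) = -21*I*√17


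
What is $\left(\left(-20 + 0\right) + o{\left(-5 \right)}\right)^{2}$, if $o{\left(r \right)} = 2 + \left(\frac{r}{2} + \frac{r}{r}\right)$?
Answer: $\frac{1521}{4} \approx 380.25$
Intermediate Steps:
$o{\left(r \right)} = 3 + \frac{r}{2}$ ($o{\left(r \right)} = 2 + \left(r \frac{1}{2} + 1\right) = 2 + \left(\frac{r}{2} + 1\right) = 2 + \left(1 + \frac{r}{2}\right) = 3 + \frac{r}{2}$)
$\left(\left(-20 + 0\right) + o{\left(-5 \right)}\right)^{2} = \left(\left(-20 + 0\right) + \left(3 + \frac{1}{2} \left(-5\right)\right)\right)^{2} = \left(-20 + \left(3 - \frac{5}{2}\right)\right)^{2} = \left(-20 + \frac{1}{2}\right)^{2} = \left(- \frac{39}{2}\right)^{2} = \frac{1521}{4}$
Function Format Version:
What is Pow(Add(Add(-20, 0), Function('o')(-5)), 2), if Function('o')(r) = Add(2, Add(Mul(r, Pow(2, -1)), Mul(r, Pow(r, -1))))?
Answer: Rational(1521, 4) ≈ 380.25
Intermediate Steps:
Function('o')(r) = Add(3, Mul(Rational(1, 2), r)) (Function('o')(r) = Add(2, Add(Mul(r, Rational(1, 2)), 1)) = Add(2, Add(Mul(Rational(1, 2), r), 1)) = Add(2, Add(1, Mul(Rational(1, 2), r))) = Add(3, Mul(Rational(1, 2), r)))
Pow(Add(Add(-20, 0), Function('o')(-5)), 2) = Pow(Add(Add(-20, 0), Add(3, Mul(Rational(1, 2), -5))), 2) = Pow(Add(-20, Add(3, Rational(-5, 2))), 2) = Pow(Add(-20, Rational(1, 2)), 2) = Pow(Rational(-39, 2), 2) = Rational(1521, 4)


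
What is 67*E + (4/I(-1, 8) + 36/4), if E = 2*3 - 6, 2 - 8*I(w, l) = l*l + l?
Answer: 299/35 ≈ 8.5429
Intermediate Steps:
I(w, l) = ¼ - l/8 - l²/8 (I(w, l) = ¼ - (l*l + l)/8 = ¼ - (l² + l)/8 = ¼ - (l + l²)/8 = ¼ + (-l/8 - l²/8) = ¼ - l/8 - l²/8)
E = 0 (E = 6 - 6 = 0)
67*E + (4/I(-1, 8) + 36/4) = 67*0 + (4/(¼ - ⅛*8 - ⅛*8²) + 36/4) = 0 + (4/(¼ - 1 - ⅛*64) + 36*(¼)) = 0 + (4/(¼ - 1 - 8) + 9) = 0 + (4/(-35/4) + 9) = 0 + (4*(-4/35) + 9) = 0 + (-16/35 + 9) = 0 + 299/35 = 299/35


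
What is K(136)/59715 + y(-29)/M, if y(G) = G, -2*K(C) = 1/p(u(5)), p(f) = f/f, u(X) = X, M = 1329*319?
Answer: -44683/581982390 ≈ -7.6777e-5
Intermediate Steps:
M = 423951
p(f) = 1
K(C) = -½ (K(C) = -½/1 = -½*1 = -½)
K(136)/59715 + y(-29)/M = -½/59715 - 29/423951 = -½*1/59715 - 29*1/423951 = -1/119430 - 1/14619 = -44683/581982390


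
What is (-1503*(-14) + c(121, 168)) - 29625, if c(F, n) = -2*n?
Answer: -8919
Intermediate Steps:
(-1503*(-14) + c(121, 168)) - 29625 = (-1503*(-14) - 2*168) - 29625 = (21042 - 336) - 29625 = 20706 - 29625 = -8919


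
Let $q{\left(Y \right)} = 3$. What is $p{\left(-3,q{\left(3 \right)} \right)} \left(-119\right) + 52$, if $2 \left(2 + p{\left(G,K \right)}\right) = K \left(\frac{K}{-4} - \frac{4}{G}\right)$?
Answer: $\frac{1487}{8} \approx 185.88$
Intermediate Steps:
$p{\left(G,K \right)} = -2 + \frac{K \left(- \frac{4}{G} - \frac{K}{4}\right)}{2}$ ($p{\left(G,K \right)} = -2 + \frac{K \left(\frac{K}{-4} - \frac{4}{G}\right)}{2} = -2 + \frac{K \left(K \left(- \frac{1}{4}\right) - \frac{4}{G}\right)}{2} = -2 + \frac{K \left(- \frac{K}{4} - \frac{4}{G}\right)}{2} = -2 + \frac{K \left(- \frac{4}{G} - \frac{K}{4}\right)}{2}$)
$p{\left(-3,q{\left(3 \right)} \right)} \left(-119\right) + 52 = \left(-2 - \frac{3^{2}}{8} - \frac{6}{-3}\right) \left(-119\right) + 52 = \left(-2 - \frac{9}{8} - 6 \left(- \frac{1}{3}\right)\right) \left(-119\right) + 52 = \left(-2 - \frac{9}{8} + 2\right) \left(-119\right) + 52 = \left(- \frac{9}{8}\right) \left(-119\right) + 52 = \frac{1071}{8} + 52 = \frac{1487}{8}$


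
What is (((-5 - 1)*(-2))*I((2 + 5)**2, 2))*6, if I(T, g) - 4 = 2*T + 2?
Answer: 7488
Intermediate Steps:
I(T, g) = 6 + 2*T (I(T, g) = 4 + (2*T + 2) = 4 + (2 + 2*T) = 6 + 2*T)
(((-5 - 1)*(-2))*I((2 + 5)**2, 2))*6 = (((-5 - 1)*(-2))*(6 + 2*(2 + 5)**2))*6 = ((-6*(-2))*(6 + 2*7**2))*6 = (12*(6 + 2*49))*6 = (12*(6 + 98))*6 = (12*104)*6 = 1248*6 = 7488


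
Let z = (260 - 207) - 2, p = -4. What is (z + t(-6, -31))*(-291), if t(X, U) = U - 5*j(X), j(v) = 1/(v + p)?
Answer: -11931/2 ≈ -5965.5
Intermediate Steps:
z = 51 (z = 53 - 2 = 51)
j(v) = 1/(-4 + v) (j(v) = 1/(v - 4) = 1/(-4 + v))
t(X, U) = U - 5/(-4 + X)
(z + t(-6, -31))*(-291) = (51 + (-5 - 31*(-4 - 6))/(-4 - 6))*(-291) = (51 + (-5 - 31*(-10))/(-10))*(-291) = (51 - (-5 + 310)/10)*(-291) = (51 - 1/10*305)*(-291) = (51 - 61/2)*(-291) = (41/2)*(-291) = -11931/2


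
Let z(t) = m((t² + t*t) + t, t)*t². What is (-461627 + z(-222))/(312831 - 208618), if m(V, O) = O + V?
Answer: 4835481589/104213 ≈ 46400.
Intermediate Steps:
z(t) = t²*(2*t + 2*t²) (z(t) = (t + ((t² + t*t) + t))*t² = (t + ((t² + t²) + t))*t² = (t + (2*t² + t))*t² = (t + (t + 2*t²))*t² = (2*t + 2*t²)*t² = t²*(2*t + 2*t²))
(-461627 + z(-222))/(312831 - 208618) = (-461627 + 2*(-222)³*(1 - 222))/(312831 - 208618) = (-461627 + 2*(-10941048)*(-221))/104213 = (-461627 + 4835943216)*(1/104213) = 4835481589*(1/104213) = 4835481589/104213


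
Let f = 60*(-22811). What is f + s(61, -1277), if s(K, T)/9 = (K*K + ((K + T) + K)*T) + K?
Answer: 11939793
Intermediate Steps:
s(K, T) = 9*K + 9*K² + 9*T*(T + 2*K) (s(K, T) = 9*((K*K + ((K + T) + K)*T) + K) = 9*((K² + (T + 2*K)*T) + K) = 9*((K² + T*(T + 2*K)) + K) = 9*(K + K² + T*(T + 2*K)) = 9*K + 9*K² + 9*T*(T + 2*K))
f = -1368660
f + s(61, -1277) = -1368660 + (9*61 + 9*61² + 9*(-1277)² + 18*61*(-1277)) = -1368660 + (549 + 9*3721 + 9*1630729 - 1402146) = -1368660 + (549 + 33489 + 14676561 - 1402146) = -1368660 + 13308453 = 11939793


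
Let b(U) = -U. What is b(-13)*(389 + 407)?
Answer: 10348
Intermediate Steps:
b(-13)*(389 + 407) = (-1*(-13))*(389 + 407) = 13*796 = 10348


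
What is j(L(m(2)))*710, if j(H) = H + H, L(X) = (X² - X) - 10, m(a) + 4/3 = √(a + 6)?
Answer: 14200/9 - 31240*√2/3 ≈ -13149.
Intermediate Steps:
m(a) = -4/3 + √(6 + a) (m(a) = -4/3 + √(a + 6) = -4/3 + √(6 + a))
L(X) = -10 + X² - X
j(H) = 2*H
j(L(m(2)))*710 = (2*(-10 + (-4/3 + √(6 + 2))² - (-4/3 + √(6 + 2))))*710 = (2*(-10 + (-4/3 + √8)² - (-4/3 + √8)))*710 = (2*(-10 + (-4/3 + 2*√2)² - (-4/3 + 2*√2)))*710 = (2*(-10 + (-4/3 + 2*√2)² + (4/3 - 2*√2)))*710 = (2*(-26/3 + (-4/3 + 2*√2)² - 2*√2))*710 = (-52/3 - 4*√2 + 2*(-4/3 + 2*√2)²)*710 = -36920/3 - 2840*√2 + 1420*(-4/3 + 2*√2)²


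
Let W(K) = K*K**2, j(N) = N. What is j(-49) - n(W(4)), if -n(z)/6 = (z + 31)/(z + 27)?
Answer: -3889/91 ≈ -42.736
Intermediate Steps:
W(K) = K**3
n(z) = -6*(31 + z)/(27 + z) (n(z) = -6*(z + 31)/(z + 27) = -6*(31 + z)/(27 + z))
j(-49) - n(W(4)) = -49 - 6*(-31 - 1*4**3)/(27 + 4**3) = -49 - 6*(-31 - 1*64)/(27 + 64) = -49 - 6*(-31 - 64)/91 = -49 - 6*(-95)/91 = -49 - 1*(-570/91) = -49 + 570/91 = -3889/91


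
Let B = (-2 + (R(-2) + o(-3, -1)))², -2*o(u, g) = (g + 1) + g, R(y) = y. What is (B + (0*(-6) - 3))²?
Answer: 1369/16 ≈ 85.563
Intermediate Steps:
o(u, g) = -½ - g (o(u, g) = -((g + 1) + g)/2 = -((1 + g) + g)/2 = -(1 + 2*g)/2 = -½ - g)
B = 49/4 (B = (-2 + (-2 + (-½ - 1*(-1))))² = (-2 + (-2 + (-½ + 1)))² = (-2 + (-2 + ½))² = (-2 - 3/2)² = (-7/2)² = 49/4 ≈ 12.250)
(B + (0*(-6) - 3))² = (49/4 + (0*(-6) - 3))² = (49/4 + (0 - 3))² = (49/4 - 3)² = (37/4)² = 1369/16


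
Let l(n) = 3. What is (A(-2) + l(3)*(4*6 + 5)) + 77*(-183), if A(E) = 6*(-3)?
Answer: -14022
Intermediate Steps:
A(E) = -18
(A(-2) + l(3)*(4*6 + 5)) + 77*(-183) = (-18 + 3*(4*6 + 5)) + 77*(-183) = (-18 + 3*(24 + 5)) - 14091 = (-18 + 3*29) - 14091 = (-18 + 87) - 14091 = 69 - 14091 = -14022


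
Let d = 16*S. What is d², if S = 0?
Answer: 0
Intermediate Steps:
d = 0 (d = 16*0 = 0)
d² = 0² = 0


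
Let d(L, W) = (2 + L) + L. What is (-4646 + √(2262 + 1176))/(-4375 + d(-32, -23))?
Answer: 4646/4437 - √382/1479 ≈ 1.0339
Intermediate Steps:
d(L, W) = 2 + 2*L
(-4646 + √(2262 + 1176))/(-4375 + d(-32, -23)) = (-4646 + √(2262 + 1176))/(-4375 + (2 + 2*(-32))) = (-4646 + √3438)/(-4375 + (2 - 64)) = (-4646 + 3*√382)/(-4375 - 62) = (-4646 + 3*√382)/(-4437) = (-4646 + 3*√382)*(-1/4437) = 4646/4437 - √382/1479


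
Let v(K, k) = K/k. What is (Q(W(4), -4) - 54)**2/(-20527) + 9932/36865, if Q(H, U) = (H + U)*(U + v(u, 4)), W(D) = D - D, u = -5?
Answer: 163728179/756727855 ≈ 0.21636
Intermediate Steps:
W(D) = 0
Q(H, U) = (-5/4 + U)*(H + U) (Q(H, U) = (H + U)*(U - 5/4) = (H + U)*(-5/4 + U) = (-5/4 + U)*(H + U))
(Q(W(4), -4) - 54)**2/(-20527) + 9932/36865 = (((-4)**2 - 5/4*0 - 5/4*(-4) + 0*(-4)) - 54)**2/(-20527) + 9932/36865 = ((16 + 0 + 5 + 0) - 54)**2*(-1/20527) + 9932*(1/36865) = (21 - 54)**2*(-1/20527) + 9932/36865 = (-33)**2*(-1/20527) + 9932/36865 = 1089*(-1/20527) + 9932/36865 = -1089/20527 + 9932/36865 = 163728179/756727855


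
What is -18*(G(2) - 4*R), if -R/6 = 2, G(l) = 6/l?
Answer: -918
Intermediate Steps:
R = -12 (R = -6*2 = -12)
-18*(G(2) - 4*R) = -18*(6/2 - 4*(-12)) = -18*(6*(½) + 48) = -18*(3 + 48) = -18*51 = -918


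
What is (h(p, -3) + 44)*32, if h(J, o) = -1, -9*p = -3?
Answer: 1376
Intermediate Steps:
p = ⅓ (p = -⅑*(-3) = ⅓ ≈ 0.33333)
(h(p, -3) + 44)*32 = (-1 + 44)*32 = 43*32 = 1376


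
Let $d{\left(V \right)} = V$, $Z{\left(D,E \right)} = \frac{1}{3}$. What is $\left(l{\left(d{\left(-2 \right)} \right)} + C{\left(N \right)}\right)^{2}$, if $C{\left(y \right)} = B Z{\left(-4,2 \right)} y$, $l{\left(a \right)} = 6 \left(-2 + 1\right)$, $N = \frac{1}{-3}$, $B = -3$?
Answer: $\frac{289}{9} \approx 32.111$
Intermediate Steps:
$Z{\left(D,E \right)} = \frac{1}{3}$
$N = - \frac{1}{3} \approx -0.33333$
$l{\left(a \right)} = -6$ ($l{\left(a \right)} = 6 \left(-1\right) = -6$)
$C{\left(y \right)} = - y$ ($C{\left(y \right)} = \left(-3\right) \frac{1}{3} y = - y$)
$\left(l{\left(d{\left(-2 \right)} \right)} + C{\left(N \right)}\right)^{2} = \left(-6 - - \frac{1}{3}\right)^{2} = \left(-6 + \frac{1}{3}\right)^{2} = \left(- \frac{17}{3}\right)^{2} = \frac{289}{9}$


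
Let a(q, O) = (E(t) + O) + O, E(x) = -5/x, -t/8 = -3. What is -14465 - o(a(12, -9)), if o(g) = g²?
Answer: -8522809/576 ≈ -14797.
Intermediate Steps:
t = 24 (t = -8*(-3) = 24)
a(q, O) = -5/24 + 2*O (a(q, O) = (-5/24 + O) + O = -5/24 + 2*O)
-14465 - o(a(12, -9)) = -14465 - (-5/24 + 2*(-9))² = -14465 - (-5/24 - 18)² = -14465 - (-437/24)² = -14465 - 1*190969/576 = -14465 - 190969/576 = -8522809/576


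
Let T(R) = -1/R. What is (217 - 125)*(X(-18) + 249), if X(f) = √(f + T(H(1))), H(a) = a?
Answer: 22908 + 92*I*√19 ≈ 22908.0 + 401.02*I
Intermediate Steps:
X(f) = √(-1 + f) (X(f) = √(f - 1/1) = √(f - 1*1) = √(f - 1) = √(-1 + f))
(217 - 125)*(X(-18) + 249) = (217 - 125)*(√(-1 - 18) + 249) = 92*(√(-19) + 249) = 92*(I*√19 + 249) = 92*(249 + I*√19) = 22908 + 92*I*√19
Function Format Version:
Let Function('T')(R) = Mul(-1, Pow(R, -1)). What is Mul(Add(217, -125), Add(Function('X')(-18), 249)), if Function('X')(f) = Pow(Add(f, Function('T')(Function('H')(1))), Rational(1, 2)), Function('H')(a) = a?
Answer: Add(22908, Mul(92, I, Pow(19, Rational(1, 2)))) ≈ Add(22908., Mul(401.02, I))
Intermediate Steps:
Function('X')(f) = Pow(Add(-1, f), Rational(1, 2)) (Function('X')(f) = Pow(Add(f, Mul(-1, Pow(1, -1))), Rational(1, 2)) = Pow(Add(f, Mul(-1, 1)), Rational(1, 2)) = Pow(Add(f, -1), Rational(1, 2)) = Pow(Add(-1, f), Rational(1, 2)))
Mul(Add(217, -125), Add(Function('X')(-18), 249)) = Mul(Add(217, -125), Add(Pow(Add(-1, -18), Rational(1, 2)), 249)) = Mul(92, Add(Pow(-19, Rational(1, 2)), 249)) = Mul(92, Add(Mul(I, Pow(19, Rational(1, 2))), 249)) = Mul(92, Add(249, Mul(I, Pow(19, Rational(1, 2))))) = Add(22908, Mul(92, I, Pow(19, Rational(1, 2))))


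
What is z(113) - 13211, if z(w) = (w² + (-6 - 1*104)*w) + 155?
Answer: -12717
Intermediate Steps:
z(w) = 155 + w² - 110*w (z(w) = (w² + (-6 - 104)*w) + 155 = (w² - 110*w) + 155 = 155 + w² - 110*w)
z(113) - 13211 = (155 + 113² - 110*113) - 13211 = (155 + 12769 - 12430) - 13211 = 494 - 13211 = -12717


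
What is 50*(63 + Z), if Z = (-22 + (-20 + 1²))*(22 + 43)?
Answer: -130100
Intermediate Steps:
Z = -2665 (Z = (-22 + (-20 + 1))*65 = (-22 - 19)*65 = -41*65 = -2665)
50*(63 + Z) = 50*(63 - 2665) = 50*(-2602) = -130100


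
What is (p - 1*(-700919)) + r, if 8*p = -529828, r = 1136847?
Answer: 3543075/2 ≈ 1.7715e+6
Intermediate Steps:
p = -132457/2 (p = (⅛)*(-529828) = -132457/2 ≈ -66229.)
(p - 1*(-700919)) + r = (-132457/2 - 1*(-700919)) + 1136847 = (-132457/2 + 700919) + 1136847 = 1269381/2 + 1136847 = 3543075/2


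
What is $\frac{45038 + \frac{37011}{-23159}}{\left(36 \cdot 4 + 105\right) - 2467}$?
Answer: $- \frac{1042998031}{51366662} \approx -20.305$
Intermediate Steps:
$\frac{45038 + \frac{37011}{-23159}}{\left(36 \cdot 4 + 105\right) - 2467} = \frac{45038 + 37011 \left(- \frac{1}{23159}\right)}{\left(144 + 105\right) + \left(-8809 + 6342\right)} = \frac{45038 - \frac{37011}{23159}}{249 - 2467} = \frac{1042998031}{23159 \left(-2218\right)} = \frac{1042998031}{23159} \left(- \frac{1}{2218}\right) = - \frac{1042998031}{51366662}$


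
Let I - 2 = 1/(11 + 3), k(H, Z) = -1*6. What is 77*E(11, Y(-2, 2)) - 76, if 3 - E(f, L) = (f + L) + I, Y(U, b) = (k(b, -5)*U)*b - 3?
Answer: -4937/2 ≈ -2468.5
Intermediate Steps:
k(H, Z) = -6
Y(U, b) = -3 - 6*U*b (Y(U, b) = (-6*U)*b - 3 = -6*U*b - 3 = -3 - 6*U*b)
I = 29/14 (I = 2 + 1/(11 + 3) = 2 + 1/14 = 29/14 ≈ 2.0714)
E(f, L) = 13/14 - L - f (E(f, L) = 3 - ((f + L) + 29/14) = 3 - ((L + f) + 29/14) = 3 - (29/14 + L + f) = 3 + (-29/14 - L - f) = 13/14 - L - f)
77*E(11, Y(-2, 2)) - 76 = 77*(13/14 - (-3 - 6*(-2)*2) - 1*11) - 76 = 77*(13/14 - (-3 + 24) - 11) - 76 = 77*(13/14 - 1*21 - 11) - 76 = 77*(13/14 - 21 - 11) - 76 = 77*(-435/14) - 76 = -4785/2 - 76 = -4937/2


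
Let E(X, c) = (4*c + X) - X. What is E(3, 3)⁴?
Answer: 20736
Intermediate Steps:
E(X, c) = 4*c (E(X, c) = (X + 4*c) - X = 4*c)
E(3, 3)⁴ = (4*3)⁴ = 12⁴ = 20736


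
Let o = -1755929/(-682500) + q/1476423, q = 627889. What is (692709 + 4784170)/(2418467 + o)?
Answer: 20215475309542500/8926711824889879 ≈ 2.2646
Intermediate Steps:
o = 11066037379/3691057500 (o = -1755929/(-682500) + 627889/1476423 = -1755929*(-1/682500) + 627889*(1/1476423) = 250847/97500 + 627889/1476423 = 11066037379/3691057500 ≈ 2.9981)
(692709 + 4784170)/(2418467 + o) = (692709 + 4784170)/(2418467 + 11066037379/3691057500) = 5476879/(8926711824889879/3691057500) = 5476879*(3691057500/8926711824889879) = 20215475309542500/8926711824889879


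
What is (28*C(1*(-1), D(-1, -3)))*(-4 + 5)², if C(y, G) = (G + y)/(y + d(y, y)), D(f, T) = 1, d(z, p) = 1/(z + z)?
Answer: 0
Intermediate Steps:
d(z, p) = 1/(2*z)
C(y, G) = (G + y)/(y + 1/(2*y))
(28*C(1*(-1), D(-1, -3)))*(-4 + 5)² = (28*(2*(1*(-1))*(1 + 1*(-1))/(1 + 2*(1*(-1))²)))*(-4 + 5)² = (28*(2*(-1)*(1 - 1)/(1 + 2*(-1)²)))*1² = (28*(2*(-1)*0/(1 + 2*1)))*1 = (28*(2*(-1)*0/(1 + 2)))*1 = (28*(2*(-1)*0/3))*1 = (28*(2*(-1)*(⅓)*0))*1 = (28*0)*1 = 0*1 = 0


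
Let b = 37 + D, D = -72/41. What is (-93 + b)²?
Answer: 5607424/1681 ≈ 3335.8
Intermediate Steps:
D = -72/41 (D = -72*1/41 = -72/41 ≈ -1.7561)
b = 1445/41 (b = 37 - 72/41 = 1445/41 ≈ 35.244)
(-93 + b)² = (-93 + 1445/41)² = (-2368/41)² = 5607424/1681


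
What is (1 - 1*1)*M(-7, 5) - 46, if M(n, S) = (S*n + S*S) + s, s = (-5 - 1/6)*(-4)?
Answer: -46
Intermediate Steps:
s = 62/3 (s = (-5 - 1*1/6)*(-4) = (-5 - 1/6)*(-4) = -31/6*(-4) = 62/3 ≈ 20.667)
M(n, S) = 62/3 + S**2 + S*n (M(n, S) = (S*n + S*S) + 62/3 = (S*n + S**2) + 62/3 = (S**2 + S*n) + 62/3 = 62/3 + S**2 + S*n)
(1 - 1*1)*M(-7, 5) - 46 = (1 - 1*1)*(62/3 + 5**2 + 5*(-7)) - 46 = (1 - 1)*(62/3 + 25 - 35) - 46 = 0*(32/3) - 46 = 0 - 46 = -46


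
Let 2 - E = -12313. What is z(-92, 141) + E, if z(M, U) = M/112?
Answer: 344797/28 ≈ 12314.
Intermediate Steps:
E = 12315 (E = 2 - 1*(-12313) = 2 + 12313 = 12315)
z(M, U) = M/112 (z(M, U) = M*(1/112) = M/112)
z(-92, 141) + E = (1/112)*(-92) + 12315 = -23/28 + 12315 = 344797/28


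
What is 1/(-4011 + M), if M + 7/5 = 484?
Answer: -5/17642 ≈ -0.00028341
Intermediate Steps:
M = 2413/5 (M = -7/5 + 484 = 2413/5 ≈ 482.60)
1/(-4011 + M) = 1/(-4011 + 2413/5) = 1/(-17642/5) = -5/17642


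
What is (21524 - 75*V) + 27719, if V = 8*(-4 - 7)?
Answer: 55843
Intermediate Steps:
V = -88 (V = 8*(-11) = -88)
(21524 - 75*V) + 27719 = (21524 - 75*(-88)) + 27719 = (21524 + 6600) + 27719 = 28124 + 27719 = 55843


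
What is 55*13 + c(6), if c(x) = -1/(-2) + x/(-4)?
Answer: 714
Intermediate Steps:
c(x) = 1/2 - x/4 (c(x) = -1*(-1/2) + x*(-1/4) = 1/2 - x/4)
55*13 + c(6) = 55*13 + (1/2 - 1/4*6) = 715 + (1/2 - 3/2) = 715 - 1 = 714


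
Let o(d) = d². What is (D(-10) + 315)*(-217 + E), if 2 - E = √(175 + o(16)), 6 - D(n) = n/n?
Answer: -68800 - 320*√431 ≈ -75443.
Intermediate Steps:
D(n) = 5 (D(n) = 6 - n/n = 6 - 1*1 = 6 - 1 = 5)
E = 2 - √431 (E = 2 - √(175 + 16²) = 2 - √(175 + 256) = 2 - √431 ≈ -18.761)
(D(-10) + 315)*(-217 + E) = (5 + 315)*(-217 + (2 - √431)) = 320*(-215 - √431) = -68800 - 320*√431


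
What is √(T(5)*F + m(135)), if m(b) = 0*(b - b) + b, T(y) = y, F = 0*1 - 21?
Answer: √30 ≈ 5.4772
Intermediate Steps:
F = -21 (F = 0 - 21 = -21)
m(b) = b (m(b) = 0*0 + b = 0 + b = b)
√(T(5)*F + m(135)) = √(5*(-21) + 135) = √(-105 + 135) = √30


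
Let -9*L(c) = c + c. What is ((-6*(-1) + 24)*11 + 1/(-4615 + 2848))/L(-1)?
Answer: 1749327/1178 ≈ 1485.0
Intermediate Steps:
L(c) = -2*c/9 (L(c) = -(c + c)/9 = -2*c/9)
((-6*(-1) + 24)*11 + 1/(-4615 + 2848))/L(-1) = ((-6*(-1) + 24)*11 + 1/(-4615 + 2848))/((-2/9*(-1))) = ((6 + 24)*11 + 1/(-1767))/(2/9) = (30*11 - 1/1767)*(9/2) = (330 - 1/1767)*(9/2) = (583109/1767)*(9/2) = 1749327/1178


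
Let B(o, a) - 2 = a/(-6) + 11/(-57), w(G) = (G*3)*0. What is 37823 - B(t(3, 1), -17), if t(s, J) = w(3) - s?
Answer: 4311293/114 ≈ 37818.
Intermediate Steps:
w(G) = 0 (w(G) = (3*G)*0 = 0)
t(s, J) = -s (t(s, J) = 0 - s = -s)
B(o, a) = 103/57 - a/6 (B(o, a) = 2 + (a/(-6) + 11/(-57)) = 2 + (a*(-⅙) + 11*(-1/57)) = 2 + (-a/6 - 11/57) = 2 + (-11/57 - a/6) = 103/57 - a/6)
37823 - B(t(3, 1), -17) = 37823 - (103/57 - ⅙*(-17)) = 37823 - (103/57 + 17/6) = 37823 - 1*529/114 = 37823 - 529/114 = 4311293/114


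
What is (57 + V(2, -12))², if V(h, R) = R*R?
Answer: 40401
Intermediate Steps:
V(h, R) = R²
(57 + V(2, -12))² = (57 + (-12)²)² = (57 + 144)² = 201² = 40401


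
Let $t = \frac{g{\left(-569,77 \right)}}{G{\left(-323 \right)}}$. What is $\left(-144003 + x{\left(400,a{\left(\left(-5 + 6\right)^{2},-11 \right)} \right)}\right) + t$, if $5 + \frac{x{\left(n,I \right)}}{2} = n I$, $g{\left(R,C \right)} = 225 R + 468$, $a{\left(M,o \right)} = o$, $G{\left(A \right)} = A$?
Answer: $- \frac{49231042}{323} \approx -1.5242 \cdot 10^{5}$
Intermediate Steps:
$g{\left(R,C \right)} = 468 + 225 R$
$t = \frac{127557}{323}$ ($t = \frac{468 + 225 \left(-569\right)}{-323} = \left(468 - 128025\right) \left(- \frac{1}{323}\right) = \left(-127557\right) \left(- \frac{1}{323}\right) = \frac{127557}{323} \approx 394.91$)
$x{\left(n,I \right)} = -10 + 2 I n$ ($x{\left(n,I \right)} = -10 + 2 n I = -10 + 2 I n$)
$\left(-144003 + x{\left(400,a{\left(\left(-5 + 6\right)^{2},-11 \right)} \right)}\right) + t = \left(-144003 + \left(-10 + 2 \left(-11\right) 400\right)\right) + \frac{127557}{323} = \left(-144003 - 8810\right) + \frac{127557}{323} = -152813 + \frac{127557}{323} = - \frac{49231042}{323}$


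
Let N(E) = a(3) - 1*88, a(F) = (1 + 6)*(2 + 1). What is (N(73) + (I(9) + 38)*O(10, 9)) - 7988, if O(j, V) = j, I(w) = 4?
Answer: -7635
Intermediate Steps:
a(F) = 21 (a(F) = 7*3 = 21)
N(E) = -67 (N(E) = 21 - 1*88 = 21 - 88 = -67)
(N(73) + (I(9) + 38)*O(10, 9)) - 7988 = (-67 + (4 + 38)*10) - 7988 = (-67 + 42*10) - 7988 = (-67 + 420) - 7988 = 353 - 7988 = -7635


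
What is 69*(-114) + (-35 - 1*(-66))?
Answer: -7835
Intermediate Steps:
69*(-114) + (-35 - 1*(-66)) = -7866 + (-35 + 66) = -7866 + 31 = -7835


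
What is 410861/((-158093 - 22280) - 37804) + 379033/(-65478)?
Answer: -109598639399/14285793606 ≈ -7.6719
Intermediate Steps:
410861/((-158093 - 22280) - 37804) + 379033/(-65478) = 410861/(-180373 - 37804) + 379033*(-1/65478) = 410861/(-218177) - 379033/65478 = 410861*(-1/218177) - 379033/65478 = -410861/218177 - 379033/65478 = -109598639399/14285793606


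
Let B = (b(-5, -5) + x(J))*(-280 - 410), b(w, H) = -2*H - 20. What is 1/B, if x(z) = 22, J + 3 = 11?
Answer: -1/8280 ≈ -0.00012077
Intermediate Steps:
b(w, H) = -20 - 2*H
J = 8 (J = -3 + 11 = 8)
B = -8280 (B = ((-20 - 2*(-5)) + 22)*(-280 - 410) = ((-20 + 10) + 22)*(-690) = (-10 + 22)*(-690) = 12*(-690) = -8280)
1/B = 1/(-8280) = -1/8280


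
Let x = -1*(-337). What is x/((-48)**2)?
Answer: 337/2304 ≈ 0.14627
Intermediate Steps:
x = 337
x/((-48)**2) = 337/((-48)**2) = 337/2304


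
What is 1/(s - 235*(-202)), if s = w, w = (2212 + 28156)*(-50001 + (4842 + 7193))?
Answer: -1/1152904018 ≈ -8.6737e-10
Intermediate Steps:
w = -1152951488 (w = 30368*(-50001 + 12035) = 30368*(-37966) = -1152951488)
s = -1152951488
1/(s - 235*(-202)) = 1/(-1152951488 - 235*(-202)) = 1/(-1152951488 + 47470) = 1/(-1152904018) = -1/1152904018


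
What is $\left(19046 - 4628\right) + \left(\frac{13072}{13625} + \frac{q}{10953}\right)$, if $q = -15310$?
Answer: $\frac{2151599402116}{149234625} \approx 14418.0$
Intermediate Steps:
$\left(19046 - 4628\right) + \left(\frac{13072}{13625} + \frac{q}{10953}\right) = \left(19046 - 4628\right) + \left(\frac{13072}{13625} - \frac{15310}{10953}\right) = 14418 + \left(13072 \cdot \frac{1}{13625} - \frac{15310}{10953}\right) = 14418 + \left(\frac{13072}{13625} - \frac{15310}{10953}\right) = 14418 - \frac{65421134}{149234625} = \frac{2151599402116}{149234625}$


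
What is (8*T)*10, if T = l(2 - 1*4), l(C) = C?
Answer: -160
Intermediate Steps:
T = -2 (T = 2 - 1*4 = 2 - 4 = -2)
(8*T)*10 = (8*(-2))*10 = -16*10 = -160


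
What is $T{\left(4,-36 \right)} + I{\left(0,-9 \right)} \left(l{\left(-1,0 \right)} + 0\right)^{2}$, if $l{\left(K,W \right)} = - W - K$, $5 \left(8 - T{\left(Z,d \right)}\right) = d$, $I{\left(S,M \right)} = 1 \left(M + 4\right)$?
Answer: $\frac{51}{5} \approx 10.2$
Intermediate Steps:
$I{\left(S,M \right)} = 4 + M$ ($I{\left(S,M \right)} = 1 \left(4 + M\right) = 4 + M$)
$T{\left(Z,d \right)} = 8 - \frac{d}{5}$
$l{\left(K,W \right)} = - K - W$
$T{\left(4,-36 \right)} + I{\left(0,-9 \right)} \left(l{\left(-1,0 \right)} + 0\right)^{2} = \left(8 - - \frac{36}{5}\right) + \left(4 - 9\right) \left(\left(\left(-1\right) \left(-1\right) - 0\right) + 0\right)^{2} = \left(8 + \frac{36}{5}\right) - 5 \left(\left(1 + 0\right) + 0\right)^{2} = \frac{76}{5} - 5 \left(1 + 0\right)^{2} = \frac{76}{5} - 5 \cdot 1^{2} = \frac{76}{5} - 5 = \frac{51}{5}$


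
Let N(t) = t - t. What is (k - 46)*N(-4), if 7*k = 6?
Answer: 0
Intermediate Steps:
k = 6/7 (k = (1/7)*6 = 6/7 ≈ 0.85714)
N(t) = 0
(k - 46)*N(-4) = (6/7 - 46)*0 = -316/7*0 = 0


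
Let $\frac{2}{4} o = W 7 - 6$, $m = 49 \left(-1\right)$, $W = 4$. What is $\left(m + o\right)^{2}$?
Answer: $25$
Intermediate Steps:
$m = -49$
$o = 44$ ($o = 2 \left(4 \cdot 7 - 6\right) = 2 \left(28 - 6\right) = 2 \cdot 22 = 44$)
$\left(m + o\right)^{2} = \left(-49 + 44\right)^{2} = \left(-5\right)^{2} = 25$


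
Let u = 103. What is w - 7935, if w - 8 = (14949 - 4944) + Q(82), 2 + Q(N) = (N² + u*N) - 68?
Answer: 17178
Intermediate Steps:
Q(N) = -70 + N² + 103*N (Q(N) = -2 + ((N² + 103*N) - 68) = -2 + (-68 + N² + 103*N) = -70 + N² + 103*N)
w = 25113 (w = 8 + ((14949 - 4944) + (-70 + 82² + 103*82)) = 8 + (10005 + (-70 + 6724 + 8446)) = 8 + (10005 + 15100) = 8 + 25105 = 25113)
w - 7935 = 25113 - 7935 = 17178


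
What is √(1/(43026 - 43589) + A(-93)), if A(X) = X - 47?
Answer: 23*I*√83887/563 ≈ 11.832*I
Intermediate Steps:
A(X) = -47 + X
√(1/(43026 - 43589) + A(-93)) = √(1/(43026 - 43589) + (-47 - 93)) = √(1/(-563) - 140) = √(-1/563 - 140) = √(-78821/563) = 23*I*√83887/563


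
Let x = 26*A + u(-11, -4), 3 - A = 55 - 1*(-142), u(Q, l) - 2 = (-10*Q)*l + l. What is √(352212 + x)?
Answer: √346726 ≈ 588.83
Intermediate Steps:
u(Q, l) = 2 + l - 10*Q*l (u(Q, l) = 2 + ((-10*Q)*l + l) = 2 + (-10*Q*l + l) = 2 + (l - 10*Q*l) = 2 + l - 10*Q*l)
A = -194 (A = 3 - (55 - 1*(-142)) = 3 - (55 + 142) = 3 - 1*197 = 3 - 197 = -194)
x = -5486 (x = 26*(-194) + (2 - 4 - 10*(-11)*(-4)) = -5044 + (2 - 4 - 440) = -5044 - 442 = -5486)
√(352212 + x) = √(352212 - 5486) = √346726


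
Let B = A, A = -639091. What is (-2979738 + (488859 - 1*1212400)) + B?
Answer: -4342370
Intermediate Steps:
B = -639091
(-2979738 + (488859 - 1*1212400)) + B = (-2979738 + (488859 - 1*1212400)) - 639091 = (-2979738 + (488859 - 1212400)) - 639091 = (-2979738 - 723541) - 639091 = -3703279 - 639091 = -4342370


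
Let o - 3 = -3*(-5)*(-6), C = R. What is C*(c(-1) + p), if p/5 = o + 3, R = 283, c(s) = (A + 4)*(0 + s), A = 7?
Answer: -121973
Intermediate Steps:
c(s) = 11*s (c(s) = (7 + 4)*(0 + s) = 11*s)
C = 283
o = -87 (o = 3 - 3*(-5)*(-6) = 3 + 15*(-6) = 3 - 90 = -87)
p = -420 (p = 5*(-87 + 3) = 5*(-84) = -420)
C*(c(-1) + p) = 283*(11*(-1) - 420) = 283*(-11 - 420) = 283*(-431) = -121973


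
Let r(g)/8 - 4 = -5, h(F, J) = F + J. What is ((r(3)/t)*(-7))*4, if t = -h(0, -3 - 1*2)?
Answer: 224/5 ≈ 44.800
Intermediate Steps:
r(g) = -8 (r(g) = 32 + 8*(-5) = 32 - 40 = -8)
t = 5 (t = -(0 + (-3 - 1*2)) = -(0 + (-3 - 2)) = -(0 - 5) = -1*(-5) = 5)
((r(3)/t)*(-7))*4 = (-8/5*(-7))*4 = (-8*1/5*(-7))*4 = -8/5*(-7)*4 = (56/5)*4 = 224/5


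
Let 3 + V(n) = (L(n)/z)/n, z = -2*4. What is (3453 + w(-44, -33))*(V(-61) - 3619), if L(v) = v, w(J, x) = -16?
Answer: -99593949/8 ≈ -1.2449e+7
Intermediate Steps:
z = -8
V(n) = -25/8 (V(n) = -3 + (n/(-8))/n = -3 + (n*(-1/8))/n = -3 + (-n/8)/n = -3 - 1/8 = -25/8)
(3453 + w(-44, -33))*(V(-61) - 3619) = (3453 - 16)*(-25/8 - 3619) = 3437*(-28977/8) = -99593949/8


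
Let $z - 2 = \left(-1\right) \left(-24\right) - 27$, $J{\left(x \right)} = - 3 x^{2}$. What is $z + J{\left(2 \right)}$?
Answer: $-13$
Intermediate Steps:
$z = -1$ ($z = 2 - 3 = -1$)
$z + J{\left(2 \right)} = -1 - 3 \cdot 2^{2} = -1 - 12 = -13$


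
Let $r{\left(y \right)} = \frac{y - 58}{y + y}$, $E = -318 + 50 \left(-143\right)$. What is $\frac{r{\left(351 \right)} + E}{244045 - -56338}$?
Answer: $- \frac{5242243}{210868866} \approx -0.02486$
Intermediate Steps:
$E = -7468$ ($E = -318 - 7150 = -7468$)
$r{\left(y \right)} = \frac{-58 + y}{2 y}$
$\frac{r{\left(351 \right)} + E}{244045 - -56338} = \frac{\frac{-58 + 351}{2 \cdot 351} - 7468}{244045 - -56338} = \frac{\frac{1}{2} \cdot \frac{1}{351} \cdot 293 - 7468}{244045 + 56338} = \frac{\frac{293}{702} - 7468}{300383} = \left(- \frac{5242243}{702}\right) \frac{1}{300383} = - \frac{5242243}{210868866}$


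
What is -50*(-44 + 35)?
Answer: 450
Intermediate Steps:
-50*(-44 + 35) = -50*(-9) = 450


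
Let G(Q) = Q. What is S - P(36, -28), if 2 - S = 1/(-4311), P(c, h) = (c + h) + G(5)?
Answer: -47420/4311 ≈ -11.000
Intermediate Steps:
P(c, h) = 5 + c + h (P(c, h) = (c + h) + 5 = 5 + c + h)
S = 8623/4311 (S = 2 - 1/(-4311) = 2 - 1*(-1/4311) = 2 + 1/4311 = 8623/4311 ≈ 2.0002)
S - P(36, -28) = 8623/4311 - (5 + 36 - 28) = 8623/4311 - 1*13 = 8623/4311 - 13 = -47420/4311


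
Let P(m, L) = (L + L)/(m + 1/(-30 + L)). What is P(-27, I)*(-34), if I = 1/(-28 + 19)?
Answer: -9214/32967 ≈ -0.27949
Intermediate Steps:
I = -⅑ (I = 1/(-9) = -⅑ ≈ -0.11111)
P(m, L) = 2*L/(m + 1/(-30 + L)) (P(m, L) = (2*L)/(m + 1/(-30 + L)) = 2*L/(m + 1/(-30 + L)))
P(-27, I)*(-34) = (2*(-⅑)*(-30 - ⅑)/(1 - 30*(-27) - ⅑*(-27)))*(-34) = (2*(-⅑)*(-271/9)/(1 + 810 + 3))*(-34) = (2*(-⅑)*(-271/9)/814)*(-34) = (2*(-⅑)*(1/814)*(-271/9))*(-34) = (271/32967)*(-34) = -9214/32967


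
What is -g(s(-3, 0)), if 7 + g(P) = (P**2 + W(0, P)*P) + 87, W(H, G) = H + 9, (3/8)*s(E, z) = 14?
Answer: -16288/9 ≈ -1809.8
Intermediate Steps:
s(E, z) = 112/3 (s(E, z) = (8/3)*14 = 112/3)
W(H, G) = 9 + H
g(P) = 80 + P**2 + 9*P (g(P) = -7 + ((P**2 + (9 + 0)*P) + 87) = -7 + ((P**2 + 9*P) + 87) = -7 + (87 + P**2 + 9*P) = 80 + P**2 + 9*P)
-g(s(-3, 0)) = -(80 + (112/3)**2 + 9*(112/3)) = -(80 + 12544/9 + 336) = -1*16288/9 = -16288/9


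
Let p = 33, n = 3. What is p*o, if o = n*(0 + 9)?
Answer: 891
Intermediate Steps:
o = 27 (o = 3*(0 + 9) = 3*9 = 27)
p*o = 33*27 = 891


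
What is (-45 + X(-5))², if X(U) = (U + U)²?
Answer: 3025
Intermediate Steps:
X(U) = 4*U² (X(U) = (2*U)² = 4*U²)
(-45 + X(-5))² = (-45 + 4*(-5)²)² = (-45 + 4*25)² = (-45 + 100)² = 55² = 3025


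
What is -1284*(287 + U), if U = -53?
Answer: -300456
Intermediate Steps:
-1284*(287 + U) = -1284*(287 - 53) = -1284*234 = -300456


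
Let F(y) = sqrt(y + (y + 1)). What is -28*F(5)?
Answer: -28*sqrt(11) ≈ -92.865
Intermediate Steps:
F(y) = sqrt(1 + 2*y) (F(y) = sqrt(y + (1 + y)) = sqrt(1 + 2*y))
-28*F(5) = -28*sqrt(1 + 2*5) = -28*sqrt(1 + 10) = -28*sqrt(11)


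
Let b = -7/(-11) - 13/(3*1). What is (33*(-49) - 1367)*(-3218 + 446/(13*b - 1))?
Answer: 15590385440/1619 ≈ 9.6296e+6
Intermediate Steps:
b = -122/33 (b = -7*(-1/11) - 13/3 = 7/11 - 13*⅓ = 7/11 - 13/3 = -122/33 ≈ -3.6970)
(33*(-49) - 1367)*(-3218 + 446/(13*b - 1)) = (33*(-49) - 1367)*(-3218 + 446/(13*(-122/33) - 1)) = (-1617 - 1367)*(-3218 + 446/(-1586/33 - 1)) = -2984*(-3218 + 446/(-1619/33)) = -2984*(-3218 + 446*(-33/1619)) = -2984*(-3218 - 14718/1619) = -2984*(-5224660/1619) = 15590385440/1619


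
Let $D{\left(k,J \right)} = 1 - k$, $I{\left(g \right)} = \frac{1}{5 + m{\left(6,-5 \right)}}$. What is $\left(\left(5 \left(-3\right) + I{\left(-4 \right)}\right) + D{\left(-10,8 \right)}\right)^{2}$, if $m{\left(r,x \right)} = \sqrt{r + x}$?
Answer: $\frac{529}{36} \approx 14.694$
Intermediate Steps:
$I{\left(g \right)} = \frac{1}{6}$ ($I{\left(g \right)} = \frac{1}{5 + \sqrt{6 - 5}} = \frac{1}{5 + \sqrt{1}} = \frac{1}{5 + 1} = \frac{1}{6}$)
$\left(\left(5 \left(-3\right) + I{\left(-4 \right)}\right) + D{\left(-10,8 \right)}\right)^{2} = \left(\left(5 \left(-3\right) + \frac{1}{6}\right) + \left(1 - -10\right)\right)^{2} = \left(\left(-15 + \frac{1}{6}\right) + \left(1 + 10\right)\right)^{2} = \left(- \frac{89}{6} + 11\right)^{2} = \left(- \frac{23}{6}\right)^{2} = \frac{529}{36}$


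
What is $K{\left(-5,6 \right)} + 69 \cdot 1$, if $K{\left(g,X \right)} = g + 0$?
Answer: $64$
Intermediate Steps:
$K{\left(g,X \right)} = g$
$K{\left(-5,6 \right)} + 69 \cdot 1 = -5 + 69 \cdot 1 = -5 + 69 = 64$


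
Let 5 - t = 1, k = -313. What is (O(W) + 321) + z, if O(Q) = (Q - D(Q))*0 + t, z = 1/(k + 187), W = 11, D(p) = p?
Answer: 40949/126 ≈ 324.99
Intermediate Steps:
t = 4 (t = 5 - 1*1 = 5 - 1 = 4)
z = -1/126 (z = 1/(-313 + 187) = 1/(-126) = -1/126 ≈ -0.0079365)
O(Q) = 4 (O(Q) = (Q - Q)*0 + 4 = 0*0 + 4 = 0 + 4 = 4)
(O(W) + 321) + z = (4 + 321) - 1/126 = 325 - 1/126 = 40949/126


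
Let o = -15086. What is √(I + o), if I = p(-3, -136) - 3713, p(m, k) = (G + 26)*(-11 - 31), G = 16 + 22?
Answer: I*√21487 ≈ 146.58*I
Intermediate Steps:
G = 38
p(m, k) = -2688 (p(m, k) = (38 + 26)*(-11 - 31) = 64*(-42) = -2688)
I = -6401 (I = -2688 - 3713 = -6401)
√(I + o) = √(-6401 - 15086) = √(-21487) = I*√21487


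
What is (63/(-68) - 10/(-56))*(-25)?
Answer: 2225/119 ≈ 18.697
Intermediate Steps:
(63/(-68) - 10/(-56))*(-25) = (63*(-1/68) - 10*(-1/56))*(-25) = (-63/68 + 5/28)*(-25) = -89/119*(-25) = 2225/119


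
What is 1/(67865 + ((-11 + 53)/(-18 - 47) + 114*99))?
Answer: 65/5144773 ≈ 1.2634e-5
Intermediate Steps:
1/(67865 + ((-11 + 53)/(-18 - 47) + 114*99)) = 1/(67865 + (42/(-65) + 11286)) = 1/(67865 + (42*(-1/65) + 11286)) = 1/(67865 + (-42/65 + 11286)) = 1/(67865 + 733548/65) = 1/(5144773/65) = 65/5144773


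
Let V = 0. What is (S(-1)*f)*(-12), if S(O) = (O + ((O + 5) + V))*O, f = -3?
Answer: -108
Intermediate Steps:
S(O) = O*(5 + 2*O) (S(O) = (O + ((O + 5) + 0))*O = (O + ((5 + O) + 0))*O = (O + (5 + O))*O = (5 + 2*O)*O = O*(5 + 2*O))
(S(-1)*f)*(-12) = (-(5 + 2*(-1))*(-3))*(-12) = (-(5 - 2)*(-3))*(-12) = (-1*3*(-3))*(-12) = -3*(-3)*(-12) = 9*(-12) = -108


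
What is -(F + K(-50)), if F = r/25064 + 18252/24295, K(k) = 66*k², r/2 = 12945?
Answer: -50237258332839/304464940 ≈ -1.6500e+5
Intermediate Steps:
r = 25890 (r = 2*12945 = 25890)
F = 543232839/304464940 (F = 25890/25064 + 18252/24295 = 25890*(1/25064) + 18252*(1/24295) = 12945/12532 + 18252/24295 = 543232839/304464940 ≈ 1.7842)
-(F + K(-50)) = -(543232839/304464940 + 66*(-50)²) = -(543232839/304464940 + 66*2500) = -(543232839/304464940 + 165000) = -1*50237258332839/304464940 = -50237258332839/304464940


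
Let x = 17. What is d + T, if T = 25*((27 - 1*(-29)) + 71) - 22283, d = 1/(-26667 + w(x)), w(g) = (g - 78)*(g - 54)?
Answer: -466426281/24410 ≈ -19108.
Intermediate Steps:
w(g) = (-78 + g)*(-54 + g)
d = -1/24410 (d = 1/(-26667 + (4212 + 17**2 - 132*17)) = 1/(-26667 + (4212 + 289 - 2244)) = 1/(-26667 + 2257) = 1/(-24410) = -1/24410 ≈ -4.0967e-5)
T = -19108 (T = 25*((27 + 29) + 71) - 22283 = 25*(56 + 71) - 22283 = 25*127 - 22283 = 3175 - 22283 = -19108)
d + T = -1/24410 - 19108 = -466426281/24410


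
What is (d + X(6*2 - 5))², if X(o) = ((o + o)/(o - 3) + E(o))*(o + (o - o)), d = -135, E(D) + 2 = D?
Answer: 22801/4 ≈ 5700.3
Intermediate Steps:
E(D) = -2 + D
X(o) = o*(-2 + o + 2*o/(-3 + o)) (X(o) = ((o + o)/(o - 3) + (-2 + o))*(o + (o - o)) = ((2*o)/(-3 + o) + (-2 + o))*(o + 0) = (2*o/(-3 + o) + (-2 + o))*o = (-2 + o + 2*o/(-3 + o))*o = o*(-2 + o + 2*o/(-3 + o)))
(d + X(6*2 - 5))² = (-135 + (6*2 - 5)*(6 - (6*2 - 5) + (6*2 - 5)*(-2 + (6*2 - 5)))/(-3 + (6*2 - 5)))² = (-135 + (12 - 5)*(6 - (12 - 5) + (12 - 5)*(-2 + (12 - 5)))/(-3 + (12 - 5)))² = (-135 + 7*(6 - 1*7 + 7*(-2 + 7))/(-3 + 7))² = (-135 + 7*(6 - 7 + 7*5)/4)² = (-135 + 7*(¼)*(6 - 7 + 35))² = (-135 + 7*(¼)*34)² = (-135 + 119/2)² = (-151/2)² = 22801/4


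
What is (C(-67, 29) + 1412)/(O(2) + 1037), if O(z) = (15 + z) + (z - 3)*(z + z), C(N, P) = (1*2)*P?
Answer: 7/5 ≈ 1.4000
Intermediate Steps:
C(N, P) = 2*P
O(z) = 15 + z + 2*z*(-3 + z) (O(z) = (15 + z) + (-3 + z)*(2*z) = (15 + z) + 2*z*(-3 + z) = 15 + z + 2*z*(-3 + z))
(C(-67, 29) + 1412)/(O(2) + 1037) = (2*29 + 1412)/((15 - 5*2 + 2*2²) + 1037) = (58 + 1412)/((15 - 10 + 2*4) + 1037) = 1470/((15 - 10 + 8) + 1037) = 1470/(13 + 1037) = 1470/1050 = 1470*(1/1050) = 7/5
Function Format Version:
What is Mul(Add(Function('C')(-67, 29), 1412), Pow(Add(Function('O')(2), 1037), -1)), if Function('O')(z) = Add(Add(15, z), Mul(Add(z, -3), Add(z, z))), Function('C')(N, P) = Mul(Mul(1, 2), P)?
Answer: Rational(7, 5) ≈ 1.4000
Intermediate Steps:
Function('C')(N, P) = Mul(2, P)
Function('O')(z) = Add(15, z, Mul(2, z, Add(-3, z))) (Function('O')(z) = Add(Add(15, z), Mul(Add(-3, z), Mul(2, z))) = Add(Add(15, z), Mul(2, z, Add(-3, z))) = Add(15, z, Mul(2, z, Add(-3, z))))
Mul(Add(Function('C')(-67, 29), 1412), Pow(Add(Function('O')(2), 1037), -1)) = Mul(Add(Mul(2, 29), 1412), Pow(Add(Add(15, Mul(-5, 2), Mul(2, Pow(2, 2))), 1037), -1)) = Mul(Add(58, 1412), Pow(Add(Add(15, -10, Mul(2, 4)), 1037), -1)) = Mul(1470, Pow(Add(Add(15, -10, 8), 1037), -1)) = Mul(1470, Pow(Add(13, 1037), -1)) = Mul(1470, Pow(1050, -1)) = Mul(1470, Rational(1, 1050)) = Rational(7, 5)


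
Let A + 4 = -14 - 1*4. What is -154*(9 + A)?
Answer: 2002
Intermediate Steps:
A = -22 (A = -4 + (-14 - 1*4) = -4 + (-14 - 4) = -4 - 18 = -22)
-154*(9 + A) = -154*(9 - 22) = -154*(-13) = 2002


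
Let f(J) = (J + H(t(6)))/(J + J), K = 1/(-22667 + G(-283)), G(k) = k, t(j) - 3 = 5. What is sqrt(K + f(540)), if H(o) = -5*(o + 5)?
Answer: sqrt(457538)/1020 ≈ 0.66315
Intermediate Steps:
t(j) = 8 (t(j) = 3 + 5 = 8)
H(o) = -25 - 5*o (H(o) = -5*(5 + o) = -25 - 5*o)
K = -1/22950 (K = 1/(-22667 - 283) = 1/(-22950) = -1/22950 ≈ -4.3573e-5)
f(J) = (-65 + J)/(2*J) (f(J) = (J + (-25 - 5*8))/(J + J) = (J + (-25 - 40))/((2*J)) = (J - 65)*(1/(2*J)) = (-65 + J)*(1/(2*J)) = (-65 + J)/(2*J))
sqrt(K + f(540)) = sqrt(-1/22950 + (1/2)*(-65 + 540)/540) = sqrt(-1/22950 + (1/2)*(1/540)*475) = sqrt(-1/22950 + 95/216) = sqrt(13457/30600) = sqrt(457538)/1020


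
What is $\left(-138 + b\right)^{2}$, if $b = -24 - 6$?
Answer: $28224$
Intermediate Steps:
$b = -30$
$\left(-138 + b\right)^{2} = \left(-138 - 30\right)^{2} = \left(-168\right)^{2} = 28224$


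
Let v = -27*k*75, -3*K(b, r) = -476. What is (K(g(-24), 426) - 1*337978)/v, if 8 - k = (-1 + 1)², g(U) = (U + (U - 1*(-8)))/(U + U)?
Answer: 506729/24300 ≈ 20.853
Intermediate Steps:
g(U) = (8 + 2*U)/(2*U) (g(U) = (U + (U + 8))/((2*U)) = (U + (8 + U))*(1/(2*U)) = (8 + 2*U)*(1/(2*U)) = (8 + 2*U)/(2*U))
k = 8 (k = 8 - (-1 + 1)² = 8 - 1*0² = 8 - 1*0 = 8 + 0 = 8)
K(b, r) = 476/3 (K(b, r) = -⅓*(-476) = 476/3)
v = -16200 (v = -27*8*75 = -216*75 = -16200)
(K(g(-24), 426) - 1*337978)/v = (476/3 - 1*337978)/(-16200) = (476/3 - 337978)*(-1/16200) = -1013458/3*(-1/16200) = 506729/24300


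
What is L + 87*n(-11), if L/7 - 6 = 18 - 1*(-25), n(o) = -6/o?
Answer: 4295/11 ≈ 390.45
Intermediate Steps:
L = 343 (L = 42 + 7*(18 - 1*(-25)) = 42 + 7*(18 + 25) = 42 + 7*43 = 42 + 301 = 343)
L + 87*n(-11) = 343 + 87*(-6/(-11)) = 343 + 87*(-6*(-1/11)) = 343 + 87*(6/11) = 343 + 522/11 = 4295/11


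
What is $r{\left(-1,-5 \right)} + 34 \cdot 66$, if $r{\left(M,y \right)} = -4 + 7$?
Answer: $2247$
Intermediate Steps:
$r{\left(M,y \right)} = 3$
$r{\left(-1,-5 \right)} + 34 \cdot 66 = 3 + 34 \cdot 66 = 3 + 2244 = 2247$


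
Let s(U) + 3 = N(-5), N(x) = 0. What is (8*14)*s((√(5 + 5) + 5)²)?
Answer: -336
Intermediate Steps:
s(U) = -3 (s(U) = -3 + 0 = -3)
(8*14)*s((√(5 + 5) + 5)²) = (8*14)*(-3) = 112*(-3) = -336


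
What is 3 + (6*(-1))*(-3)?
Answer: 21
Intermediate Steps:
3 + (6*(-1))*(-3) = 3 - 6*(-3) = 3 + 18 = 21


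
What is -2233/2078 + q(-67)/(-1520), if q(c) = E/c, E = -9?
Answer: -113713711/105811760 ≈ -1.0747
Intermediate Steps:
q(c) = -9/c
-2233/2078 + q(-67)/(-1520) = -2233/2078 - 9/(-67)/(-1520) = -2233*1/2078 - 9*(-1/67)*(-1/1520) = -2233/2078 + (9/67)*(-1/1520) = -2233/2078 - 9/101840 = -113713711/105811760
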